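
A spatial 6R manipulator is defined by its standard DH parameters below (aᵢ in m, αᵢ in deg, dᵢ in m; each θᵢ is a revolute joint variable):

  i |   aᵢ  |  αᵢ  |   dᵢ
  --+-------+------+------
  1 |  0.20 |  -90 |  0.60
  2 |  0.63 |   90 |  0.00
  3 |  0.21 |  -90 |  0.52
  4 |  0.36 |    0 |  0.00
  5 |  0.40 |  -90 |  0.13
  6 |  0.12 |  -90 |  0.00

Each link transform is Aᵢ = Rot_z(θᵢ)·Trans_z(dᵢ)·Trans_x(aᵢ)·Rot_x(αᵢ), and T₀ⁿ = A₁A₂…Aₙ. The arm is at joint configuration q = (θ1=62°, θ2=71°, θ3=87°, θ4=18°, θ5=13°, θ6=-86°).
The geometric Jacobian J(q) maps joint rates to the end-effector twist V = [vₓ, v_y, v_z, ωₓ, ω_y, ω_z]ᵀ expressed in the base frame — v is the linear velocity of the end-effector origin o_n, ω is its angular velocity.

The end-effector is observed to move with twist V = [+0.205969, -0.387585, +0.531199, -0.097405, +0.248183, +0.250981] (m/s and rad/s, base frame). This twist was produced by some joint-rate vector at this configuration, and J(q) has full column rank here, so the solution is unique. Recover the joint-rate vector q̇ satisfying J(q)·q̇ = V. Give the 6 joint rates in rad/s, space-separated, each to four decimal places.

o_n = [-0.5599, 0.8945, 0.2600]
J₁: ẑ×o_n = [-0.8945, -0.5599, 0.0000], ω = ẑ
J2: z=[-0.8829, 0.4695, 0.0000] o=[0.0939, 0.1766, 0.6000] → [-0.1596, -0.3002, -0.3269, -0.8829, 0.4695, 0.0000]
J3: z=[0.4439, 0.8348, 0.3256] o=[0.1902, 0.3577, 0.0043] → [0.0387, -0.3577, 0.8644, 0.4439, 0.8348, 0.3256]
J4: z=[-0.1988, -0.2625, 0.9442] o=[0.2375, 0.8934, 0.1632] → [-0.0264, -0.7337, -0.2095, -0.1988, -0.2625, 0.9442]
J5: z=[-0.1988, -0.2625, 0.9442] o=[-0.1110, 0.9662, 0.1101] → [0.0284, -0.3940, -0.1036, -0.1988, -0.2625, 0.9442]
J6: z=[0.0695, -0.9648, -0.2536] o=[-0.5279, 0.9260, 0.1488] → [-0.1154, 0.0004, -0.0331, 0.0695, -0.9648, -0.2536]
q̇ = J⁺·V = [-0.3270, 0.4770, 0.8510, -0.1880, 0.6630, 0.5820]

-0.3270 0.4770 0.8510 -0.1880 0.6630 0.5820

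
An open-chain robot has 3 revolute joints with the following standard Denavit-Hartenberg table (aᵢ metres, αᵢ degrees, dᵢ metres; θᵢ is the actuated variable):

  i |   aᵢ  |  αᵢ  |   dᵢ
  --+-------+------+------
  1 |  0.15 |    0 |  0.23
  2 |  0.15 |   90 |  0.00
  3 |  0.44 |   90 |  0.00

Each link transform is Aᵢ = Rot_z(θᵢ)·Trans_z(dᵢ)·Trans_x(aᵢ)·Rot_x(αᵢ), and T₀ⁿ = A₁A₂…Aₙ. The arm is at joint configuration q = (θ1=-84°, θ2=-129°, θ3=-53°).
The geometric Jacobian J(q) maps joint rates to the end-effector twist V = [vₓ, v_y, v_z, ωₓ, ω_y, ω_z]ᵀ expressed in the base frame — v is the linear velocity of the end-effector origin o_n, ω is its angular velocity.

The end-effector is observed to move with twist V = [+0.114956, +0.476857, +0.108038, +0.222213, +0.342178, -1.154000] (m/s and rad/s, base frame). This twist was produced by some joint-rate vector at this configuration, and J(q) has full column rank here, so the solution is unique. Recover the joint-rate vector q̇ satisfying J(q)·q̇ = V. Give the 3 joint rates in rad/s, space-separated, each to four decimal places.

-0.1710 -0.9830 0.4080

o_n = [-0.3322, 0.0767, -0.1214]
J₁: ẑ×o_n = [-0.0767, -0.3322, 0.0000], ω = ẑ
J2: z=[0.0000, 0.0000, 1.0000] o=[0.0157, -0.1492, 0.2300] → [-0.2259, -0.3479, 0.0000, 0.0000, 0.0000, 1.0000]
J3: z=[0.5446, 0.8387, 0.0000] o=[-0.1101, -0.0675, 0.2300] → [-0.2947, 0.1914, 0.2648, 0.5446, 0.8387, 0.0000]
q̇ = J⁺·V = [-0.1710, -0.9830, 0.4080]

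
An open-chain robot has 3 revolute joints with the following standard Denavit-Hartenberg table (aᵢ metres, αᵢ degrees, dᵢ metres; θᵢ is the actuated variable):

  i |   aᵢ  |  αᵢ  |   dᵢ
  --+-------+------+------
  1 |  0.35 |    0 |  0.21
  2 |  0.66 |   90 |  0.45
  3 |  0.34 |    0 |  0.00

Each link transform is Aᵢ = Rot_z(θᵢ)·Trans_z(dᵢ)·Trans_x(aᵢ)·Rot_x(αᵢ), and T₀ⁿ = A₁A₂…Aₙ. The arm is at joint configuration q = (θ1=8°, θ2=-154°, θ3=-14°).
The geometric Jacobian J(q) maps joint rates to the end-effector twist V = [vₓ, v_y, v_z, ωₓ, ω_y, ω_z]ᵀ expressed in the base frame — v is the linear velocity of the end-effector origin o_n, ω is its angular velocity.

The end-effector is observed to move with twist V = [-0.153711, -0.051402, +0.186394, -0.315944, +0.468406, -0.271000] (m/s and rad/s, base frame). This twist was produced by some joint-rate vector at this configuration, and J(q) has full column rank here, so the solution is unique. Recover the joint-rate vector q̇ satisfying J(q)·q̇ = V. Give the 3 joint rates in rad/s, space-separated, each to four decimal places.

-0.7150 0.4440 0.5650

o_n = [-0.4741, -0.5048, 0.5777]
J₁: ẑ×o_n = [0.5048, -0.4741, 0.0000], ω = ẑ
J2: z=[0.0000, 0.0000, 1.0000] o=[0.3466, 0.0487, 0.2100] → [0.5535, -0.8207, 0.0000, 0.0000, 0.0000, 1.0000]
J3: z=[-0.5592, 0.8290, 0.0000] o=[-0.2006, -0.3204, 0.6600] → [-0.0682, -0.0460, 0.3299, -0.5592, 0.8290, 0.0000]
q̇ = J⁺·V = [-0.7150, 0.4440, 0.5650]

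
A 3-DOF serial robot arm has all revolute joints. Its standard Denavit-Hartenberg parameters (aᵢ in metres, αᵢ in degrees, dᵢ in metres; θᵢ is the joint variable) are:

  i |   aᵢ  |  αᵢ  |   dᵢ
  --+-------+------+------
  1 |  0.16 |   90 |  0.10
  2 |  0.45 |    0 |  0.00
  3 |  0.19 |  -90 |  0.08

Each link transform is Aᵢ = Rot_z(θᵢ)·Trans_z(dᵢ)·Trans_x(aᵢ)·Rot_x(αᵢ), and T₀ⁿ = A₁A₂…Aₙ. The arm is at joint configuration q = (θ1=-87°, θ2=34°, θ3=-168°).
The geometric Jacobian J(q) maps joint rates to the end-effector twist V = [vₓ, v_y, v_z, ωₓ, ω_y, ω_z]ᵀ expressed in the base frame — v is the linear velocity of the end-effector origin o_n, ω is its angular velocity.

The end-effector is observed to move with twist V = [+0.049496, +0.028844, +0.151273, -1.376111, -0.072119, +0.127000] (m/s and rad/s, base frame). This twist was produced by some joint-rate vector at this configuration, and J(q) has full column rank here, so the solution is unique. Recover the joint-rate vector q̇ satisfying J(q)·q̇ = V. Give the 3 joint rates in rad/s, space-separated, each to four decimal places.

0.1270 0.8930 0.4850

o_n = [-0.0589, -0.4047, 0.2150]
J₁: ẑ×o_n = [0.4047, -0.0589, 0.0000], ω = ẑ
J2: z=[-0.9986, -0.0523, 0.0000] o=[0.0084, -0.1598, 0.1000] → [-0.0060, 0.1148, 0.2411, -0.9986, -0.0523, 0.0000]
J3: z=[-0.9986, -0.0523, 0.0000] o=[0.0279, -0.5323, 0.3516] → [0.0072, -0.1365, -0.1320, -0.9986, -0.0523, 0.0000]
q̇ = J⁺·V = [0.1270, 0.8930, 0.4850]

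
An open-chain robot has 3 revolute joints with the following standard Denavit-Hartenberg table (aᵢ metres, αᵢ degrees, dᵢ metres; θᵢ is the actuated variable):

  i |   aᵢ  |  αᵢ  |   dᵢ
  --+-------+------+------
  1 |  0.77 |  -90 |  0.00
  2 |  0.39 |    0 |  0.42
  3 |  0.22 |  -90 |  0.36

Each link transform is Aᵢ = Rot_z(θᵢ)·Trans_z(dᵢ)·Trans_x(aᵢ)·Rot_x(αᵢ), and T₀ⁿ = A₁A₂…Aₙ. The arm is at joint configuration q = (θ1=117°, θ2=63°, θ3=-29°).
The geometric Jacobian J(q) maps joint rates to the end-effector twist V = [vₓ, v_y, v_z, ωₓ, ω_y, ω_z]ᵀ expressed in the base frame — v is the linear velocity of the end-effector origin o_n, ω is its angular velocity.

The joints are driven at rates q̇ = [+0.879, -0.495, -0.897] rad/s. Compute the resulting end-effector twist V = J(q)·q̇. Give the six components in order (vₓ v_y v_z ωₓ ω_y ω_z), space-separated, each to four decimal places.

-0.7291 -0.7558 0.3415 1.2403 0.6320 0.8790

o_n = [-1.2077, 0.6522, -0.4705]
J₁: ẑ×o_n = [-0.6522, -1.2077, 0.0000], ω = ẑ
J2: z=[-0.8910, -0.4540, 0.0000] o=[-0.3496, 0.6861, 0.0000] → [0.2136, -0.4192, -0.3594, -0.8910, -0.4540, 0.0000]
J3: z=[-0.8910, -0.4540, 0.0000] o=[-0.8042, 0.6532, -0.3475] → [0.0559, -0.1096, -0.1824, -0.8910, -0.4540, 0.0000]
V = J·q̇ = [-0.7291, -0.7558, 0.3415, 1.2403, 0.6320, 0.8790]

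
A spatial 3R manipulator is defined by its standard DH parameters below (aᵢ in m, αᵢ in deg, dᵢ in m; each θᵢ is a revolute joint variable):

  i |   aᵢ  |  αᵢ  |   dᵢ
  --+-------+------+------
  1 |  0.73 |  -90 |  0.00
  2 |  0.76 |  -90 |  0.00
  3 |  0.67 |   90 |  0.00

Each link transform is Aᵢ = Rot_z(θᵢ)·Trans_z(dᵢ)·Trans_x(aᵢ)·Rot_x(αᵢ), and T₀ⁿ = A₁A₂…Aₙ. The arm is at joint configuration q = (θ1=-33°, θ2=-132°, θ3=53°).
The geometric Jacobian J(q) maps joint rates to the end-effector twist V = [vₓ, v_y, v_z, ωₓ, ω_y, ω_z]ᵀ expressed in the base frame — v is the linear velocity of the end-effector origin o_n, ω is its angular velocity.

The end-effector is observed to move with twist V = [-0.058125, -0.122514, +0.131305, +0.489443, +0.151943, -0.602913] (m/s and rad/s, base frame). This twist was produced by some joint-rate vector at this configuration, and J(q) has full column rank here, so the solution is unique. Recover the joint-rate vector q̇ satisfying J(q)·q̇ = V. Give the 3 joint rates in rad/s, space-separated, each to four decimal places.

o_n = [-0.3320, -0.4224, 0.8644]
J₁: ẑ×o_n = [0.4224, -0.3320, 0.0000], ω = ẑ
J2: z=[0.5446, 0.8387, 0.0000] o=[0.6122, -0.3976, 0.0000] → [0.7250, -0.4708, 0.7783, 0.5446, 0.8387, 0.0000]
J3: z=[0.6233, -0.4047, 0.6691] o=[0.1857, -0.1206, 0.5648] → [0.0807, -0.5332, -0.3976, 0.6233, -0.4047, 0.6691]
q̇ = J⁺·V = [-0.8980, 0.3940, 0.4410]

-0.8980 0.3940 0.4410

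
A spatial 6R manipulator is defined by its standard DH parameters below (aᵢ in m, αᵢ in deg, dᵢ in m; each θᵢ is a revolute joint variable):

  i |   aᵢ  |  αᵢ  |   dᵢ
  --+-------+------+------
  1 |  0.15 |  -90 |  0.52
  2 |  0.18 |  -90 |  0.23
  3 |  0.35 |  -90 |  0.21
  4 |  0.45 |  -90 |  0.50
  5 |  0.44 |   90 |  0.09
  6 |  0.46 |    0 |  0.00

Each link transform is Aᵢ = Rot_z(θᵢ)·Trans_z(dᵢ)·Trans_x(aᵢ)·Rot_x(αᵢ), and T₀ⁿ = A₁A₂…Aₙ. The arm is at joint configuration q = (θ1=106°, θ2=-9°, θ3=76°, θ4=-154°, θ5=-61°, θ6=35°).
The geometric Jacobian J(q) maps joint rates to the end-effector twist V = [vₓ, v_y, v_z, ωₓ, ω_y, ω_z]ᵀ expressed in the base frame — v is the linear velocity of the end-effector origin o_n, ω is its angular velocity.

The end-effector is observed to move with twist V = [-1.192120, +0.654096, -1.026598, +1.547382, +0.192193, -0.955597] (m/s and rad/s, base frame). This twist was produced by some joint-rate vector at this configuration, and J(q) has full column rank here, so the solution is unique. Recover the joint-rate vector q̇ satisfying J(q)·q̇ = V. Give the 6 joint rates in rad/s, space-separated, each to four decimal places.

o_n = [0.0317, -0.7778, -0.5337]
J₁: ẑ×o_n = [0.7778, 0.0317, -0.0000], ω = ẑ
J2: z=[-0.9613, -0.2756, 0.0000] o=[-0.0413, 0.1442, 0.5200] → [0.2904, -1.0128, 0.9064, -0.9613, -0.2756, 0.0000]
J3: z=[-0.0431, 0.1504, -0.9877] o=[-0.3114, 0.2517, 0.5482] → [-1.1795, -0.3856, -0.0072, -0.0431, 0.1504, -0.9877]
J4: z=[0.4967, -0.8545, -0.1518] o=[-0.0171, 0.4573, 0.3540] → [0.5711, 0.4335, -0.5717, 0.4967, -0.8545, -0.1518]
J5: z=[0.3412, 0.3531, -0.8711] o=[-0.1279, -0.1414, 0.0680] → [-0.7668, 0.0663, -0.2735, 0.3412, 0.3531, -0.8711]
J6: z=[0.9388, -0.0811, 0.3348] o=[-0.0762, -0.5197, -0.1685] → [0.1160, 0.3790, -0.2335, 0.9388, -0.0811, 0.3348]
q̇ = J⁺·V = [0.3640, -0.5050, 0.8730, 0.3310, 0.7460, 0.7250]

0.3640 -0.5050 0.8730 0.3310 0.7460 0.7250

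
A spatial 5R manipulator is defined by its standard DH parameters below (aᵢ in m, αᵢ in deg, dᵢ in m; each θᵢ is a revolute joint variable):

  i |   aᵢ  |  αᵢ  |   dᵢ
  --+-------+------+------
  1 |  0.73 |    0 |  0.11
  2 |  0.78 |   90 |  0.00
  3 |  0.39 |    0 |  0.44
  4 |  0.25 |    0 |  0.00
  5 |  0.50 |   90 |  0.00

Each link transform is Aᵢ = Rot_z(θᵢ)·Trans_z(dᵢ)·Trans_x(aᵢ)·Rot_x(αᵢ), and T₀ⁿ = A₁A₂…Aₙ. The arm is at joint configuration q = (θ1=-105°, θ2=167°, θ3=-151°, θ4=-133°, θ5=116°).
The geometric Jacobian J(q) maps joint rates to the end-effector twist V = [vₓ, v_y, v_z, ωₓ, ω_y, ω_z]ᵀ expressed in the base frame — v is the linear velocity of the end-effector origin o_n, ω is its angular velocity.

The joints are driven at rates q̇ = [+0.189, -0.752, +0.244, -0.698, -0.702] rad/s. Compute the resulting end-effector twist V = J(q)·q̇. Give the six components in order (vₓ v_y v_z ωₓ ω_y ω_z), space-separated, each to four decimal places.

0.0390 -0.2253 0.4547 -1.0207 0.5427 -0.5630

o_n = [0.2044, -0.9026, 0.0595]
J₁: ẑ×o_n = [0.9026, 0.2044, -0.0000], ω = ẑ
J2: z=[0.0000, 0.0000, 1.0000] o=[-0.1889, -0.7051, 0.1100] → [0.1975, 0.3933, -0.0000, 0.0000, 0.0000, 1.0000]
J3: z=[0.8829, -0.4695, 0.0000] o=[0.1772, -0.0164, 0.1100] → [0.0237, 0.0446, -0.7697, 0.8829, -0.4695, 0.0000]
J4: z=[0.8829, -0.4695, 0.0000] o=[0.4056, -0.5242, -0.0791] → [-0.0651, -0.1224, -0.4286, 0.8829, -0.4695, 0.0000]
J5: z=[0.8829, -0.4695, 0.0000] o=[0.4340, -0.4708, 0.1635] → [0.0488, 0.0918, -0.4891, 0.8829, -0.4695, 0.0000]
V = J·q̇ = [0.0390, -0.2253, 0.4547, -1.0207, 0.5427, -0.5630]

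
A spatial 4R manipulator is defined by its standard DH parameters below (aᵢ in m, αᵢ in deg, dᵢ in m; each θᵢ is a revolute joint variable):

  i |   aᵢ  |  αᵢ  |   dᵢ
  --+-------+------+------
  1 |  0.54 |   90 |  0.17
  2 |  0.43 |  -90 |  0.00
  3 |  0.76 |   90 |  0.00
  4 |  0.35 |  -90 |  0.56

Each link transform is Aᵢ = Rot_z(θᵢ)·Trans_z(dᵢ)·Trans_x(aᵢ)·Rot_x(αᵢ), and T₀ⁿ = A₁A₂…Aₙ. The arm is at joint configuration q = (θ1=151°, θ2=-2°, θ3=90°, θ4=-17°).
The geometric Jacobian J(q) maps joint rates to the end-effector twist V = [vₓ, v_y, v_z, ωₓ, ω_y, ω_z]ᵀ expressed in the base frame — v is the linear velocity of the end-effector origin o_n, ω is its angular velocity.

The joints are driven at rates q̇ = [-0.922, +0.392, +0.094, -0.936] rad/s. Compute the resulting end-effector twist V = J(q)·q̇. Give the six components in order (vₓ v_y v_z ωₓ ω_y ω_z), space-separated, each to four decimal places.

o_n = [-1.8652, -0.2177, 0.0332]
J₁: ẑ×o_n = [0.2177, -1.8652, 0.0000], ω = ẑ
J2: z=[0.4848, 0.8746, 0.0000] o=[-0.4723, 0.2618, 0.1700] → [-0.1197, 0.0663, 0.9858, 0.4848, 0.8746, 0.0000]
J3: z=[-0.0305, 0.0169, 0.9994] o=[-0.8482, 0.4701, 0.1550] → [0.6854, -1.0202, 0.0382, -0.0305, 0.0169, 0.9994]
J4: z=[-0.8741, 0.4845, -0.0349] o=[-1.2166, -0.1946, 0.1550] → [-0.0598, -0.0838, 0.3345, -0.8741, 0.4845, -0.0349]
V = J·q̇ = [-0.1272, 1.7283, 0.0769, 1.0053, -0.1091, -0.7954]

-0.1272 1.7283 0.0769 1.0053 -0.1091 -0.7954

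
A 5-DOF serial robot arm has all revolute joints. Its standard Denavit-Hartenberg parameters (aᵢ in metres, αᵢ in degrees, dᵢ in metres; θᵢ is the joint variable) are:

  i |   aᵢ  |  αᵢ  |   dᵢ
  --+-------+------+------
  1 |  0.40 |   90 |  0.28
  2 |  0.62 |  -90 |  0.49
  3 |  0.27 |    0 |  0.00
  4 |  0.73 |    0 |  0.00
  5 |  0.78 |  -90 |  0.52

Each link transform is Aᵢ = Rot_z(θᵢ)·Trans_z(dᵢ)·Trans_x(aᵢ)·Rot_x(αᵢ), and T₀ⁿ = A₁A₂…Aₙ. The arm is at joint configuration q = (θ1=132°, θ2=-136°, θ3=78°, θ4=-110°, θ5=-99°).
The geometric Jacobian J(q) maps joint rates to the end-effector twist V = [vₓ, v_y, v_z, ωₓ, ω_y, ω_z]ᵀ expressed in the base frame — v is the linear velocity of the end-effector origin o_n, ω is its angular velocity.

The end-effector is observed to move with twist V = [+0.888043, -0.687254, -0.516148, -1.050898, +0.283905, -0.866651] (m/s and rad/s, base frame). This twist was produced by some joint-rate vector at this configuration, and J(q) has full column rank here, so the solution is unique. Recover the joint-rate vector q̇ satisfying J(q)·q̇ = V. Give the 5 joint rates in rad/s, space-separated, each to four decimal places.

0.0800 -0.5910 0.4860 0.2090 0.6210

o_n = [0.7606, 0.9508, -0.6383]
J₁: ẑ×o_n = [-0.9508, 0.7606, 0.0000], ω = ẑ
J2: z=[0.7431, 0.6691, 0.0000] o=[-0.2677, 0.2973, 0.2800] → [-0.6145, 0.6824, -0.2024, 0.7431, 0.6691, 0.0000]
J3: z=[-0.4648, 0.5162, -0.7193] o=[0.3949, 0.2937, -0.1507] → [0.2209, -0.4897, -0.4942, -0.4648, 0.5162, -0.7193]
J4: z=[-0.4648, 0.5162, -0.7193] o=[0.2257, 0.0870, -0.1897] → [0.3898, -0.5933, -0.6776, -0.4648, 0.5162, -0.7193]
J5: z=[-0.4648, 0.5162, -0.7193] o=[0.8111, 0.0149, -0.6197] → [0.6636, 0.0277, -0.4089, -0.4648, 0.5162, -0.7193]
q̇ = J⁺·V = [0.0800, -0.5910, 0.4860, 0.2090, 0.6210]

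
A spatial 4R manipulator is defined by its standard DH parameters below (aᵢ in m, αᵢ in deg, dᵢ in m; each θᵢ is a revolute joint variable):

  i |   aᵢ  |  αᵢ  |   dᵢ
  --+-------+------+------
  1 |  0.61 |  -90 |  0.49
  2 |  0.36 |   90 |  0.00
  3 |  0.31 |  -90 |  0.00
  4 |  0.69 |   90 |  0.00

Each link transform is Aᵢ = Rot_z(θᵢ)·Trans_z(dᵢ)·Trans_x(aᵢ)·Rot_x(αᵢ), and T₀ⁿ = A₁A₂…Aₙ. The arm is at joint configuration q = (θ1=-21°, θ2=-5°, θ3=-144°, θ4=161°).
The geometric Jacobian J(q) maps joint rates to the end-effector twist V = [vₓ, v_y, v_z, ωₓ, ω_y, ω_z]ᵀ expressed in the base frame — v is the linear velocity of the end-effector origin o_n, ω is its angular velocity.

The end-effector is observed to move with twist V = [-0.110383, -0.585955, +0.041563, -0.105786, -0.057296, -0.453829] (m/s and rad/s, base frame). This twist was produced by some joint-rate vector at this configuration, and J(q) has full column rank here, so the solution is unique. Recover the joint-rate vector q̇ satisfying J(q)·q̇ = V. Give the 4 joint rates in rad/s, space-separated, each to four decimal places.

o_n = [1.2523, -0.2651, 0.3217]
J₁: ẑ×o_n = [0.2651, 1.2523, -0.0000], ω = ẑ
J2: z=[0.3584, 0.9336, 0.0000] o=[0.5695, -0.2186, 0.4900] → [-0.1571, 0.0603, -0.6542, 0.3584, 0.9336, 0.0000]
J3: z=[-0.0814, 0.0312, 0.9962] o=[0.9043, -0.3471, 0.5214] → [-0.0879, 0.3305, -0.0175, -0.0814, 0.0312, 0.9962]
J4: z=[0.2567, -0.9651, 0.0512] o=[0.6057, -0.4277, 0.4995] → [0.1633, 0.0788, 0.6658, 0.2567, -0.9651, 0.0512]
q̇ = J⁺·V = [-0.4510, -0.1990, 0.0040, -0.1330]

-0.4510 -0.1990 0.0040 -0.1330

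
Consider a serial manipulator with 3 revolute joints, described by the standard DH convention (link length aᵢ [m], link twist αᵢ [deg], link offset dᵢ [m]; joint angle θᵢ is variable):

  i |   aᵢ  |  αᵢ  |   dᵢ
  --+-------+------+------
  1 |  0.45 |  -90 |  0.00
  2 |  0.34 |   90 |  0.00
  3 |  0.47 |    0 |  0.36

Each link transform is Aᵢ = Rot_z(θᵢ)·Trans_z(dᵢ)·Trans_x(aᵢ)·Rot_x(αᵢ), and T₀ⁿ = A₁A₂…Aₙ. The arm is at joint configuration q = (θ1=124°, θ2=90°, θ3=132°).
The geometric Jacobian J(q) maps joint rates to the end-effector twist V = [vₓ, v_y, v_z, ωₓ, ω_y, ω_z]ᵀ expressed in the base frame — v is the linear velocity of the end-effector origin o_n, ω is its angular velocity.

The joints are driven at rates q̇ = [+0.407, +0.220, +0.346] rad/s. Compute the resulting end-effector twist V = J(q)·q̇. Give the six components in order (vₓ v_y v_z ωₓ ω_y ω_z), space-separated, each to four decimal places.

o_n = [-0.7425, 0.4762, -0.0255]
J₁: ẑ×o_n = [-0.4762, -0.7425, 0.0000], ω = ẑ
J2: z=[-0.8290, -0.5592, 0.0000] o=[-0.2516, 0.3731, 0.0000] → [0.0143, -0.0211, -0.3600, -0.8290, -0.5592, 0.0000]
J3: z=[-0.5592, 0.8290, 0.0000] o=[-0.2516, 0.3731, -0.3400] → [0.2607, 0.1759, 0.3493, -0.5592, 0.8290, 0.0000]
V = J·q̇ = [-0.1005, -0.2460, 0.0417, -0.3759, 0.1638, 0.4070]

-0.1005 -0.2460 0.0417 -0.3759 0.1638 0.4070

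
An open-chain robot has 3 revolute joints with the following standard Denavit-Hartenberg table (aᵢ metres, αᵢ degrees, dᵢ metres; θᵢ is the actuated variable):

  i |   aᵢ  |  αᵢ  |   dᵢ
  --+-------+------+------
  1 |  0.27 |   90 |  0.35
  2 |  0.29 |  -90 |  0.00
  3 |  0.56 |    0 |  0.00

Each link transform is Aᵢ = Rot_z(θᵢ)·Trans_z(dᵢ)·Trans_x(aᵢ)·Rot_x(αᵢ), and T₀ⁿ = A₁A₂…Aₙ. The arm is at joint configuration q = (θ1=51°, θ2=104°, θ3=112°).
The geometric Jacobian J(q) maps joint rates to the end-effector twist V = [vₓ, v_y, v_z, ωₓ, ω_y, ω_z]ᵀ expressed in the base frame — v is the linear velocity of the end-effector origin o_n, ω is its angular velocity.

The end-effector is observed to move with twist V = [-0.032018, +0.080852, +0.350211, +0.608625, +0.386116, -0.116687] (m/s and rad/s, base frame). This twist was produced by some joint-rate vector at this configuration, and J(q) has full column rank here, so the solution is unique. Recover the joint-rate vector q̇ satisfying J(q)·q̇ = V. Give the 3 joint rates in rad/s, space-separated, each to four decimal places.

-0.2870 0.2300 -0.7040

o_n = [-0.2458, 0.5215, 0.4278]
J₁: ẑ×o_n = [-0.5215, -0.2458, 0.0000], ω = ẑ
J2: z=[0.7771, -0.6293, 0.0000] o=[0.1699, 0.2098, 0.3500] → [-0.0490, -0.0605, -0.0194, 0.7771, -0.6293, 0.0000]
J3: z=[-0.6106, -0.7541, -0.2419] o=[0.1258, 0.1553, 0.6314] → [0.2421, -0.0344, -0.5038, -0.6106, -0.7541, -0.2419]
q̇ = J⁺·V = [-0.2870, 0.2300, -0.7040]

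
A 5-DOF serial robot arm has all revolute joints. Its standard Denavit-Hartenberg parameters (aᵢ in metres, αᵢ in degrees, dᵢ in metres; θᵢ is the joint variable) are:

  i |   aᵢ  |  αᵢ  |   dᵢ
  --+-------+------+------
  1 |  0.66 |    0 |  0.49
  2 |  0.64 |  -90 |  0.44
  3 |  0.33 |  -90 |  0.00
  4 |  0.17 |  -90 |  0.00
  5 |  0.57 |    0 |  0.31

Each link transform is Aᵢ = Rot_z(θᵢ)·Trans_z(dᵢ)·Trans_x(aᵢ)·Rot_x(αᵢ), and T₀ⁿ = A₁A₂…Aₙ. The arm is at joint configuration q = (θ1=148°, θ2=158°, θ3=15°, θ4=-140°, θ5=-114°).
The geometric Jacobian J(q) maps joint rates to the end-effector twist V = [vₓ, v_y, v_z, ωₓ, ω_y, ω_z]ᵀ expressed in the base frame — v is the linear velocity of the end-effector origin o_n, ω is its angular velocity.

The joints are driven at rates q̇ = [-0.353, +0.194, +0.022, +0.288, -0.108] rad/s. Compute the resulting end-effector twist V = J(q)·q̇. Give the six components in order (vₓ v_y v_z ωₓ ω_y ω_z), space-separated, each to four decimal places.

o_n = [0.2246, -0.3934, 0.2778]
J₁: ẑ×o_n = [0.3934, 0.2246, -0.0000], ω = ẑ
J2: z=[0.0000, 0.0000, 1.0000] o=[-0.5597, 0.3497, 0.4900] → [0.7431, 0.7843, -0.0000, 0.0000, 0.0000, 1.0000]
J3: z=[0.8090, 0.5878, 0.0000] o=[-0.1835, -0.1680, 0.9300] → [-0.3834, 0.5277, -0.4222, 0.8090, 0.5878, 0.0000]
J4: z=[-0.1521, 0.2094, -0.9659] o=[0.0038, -0.4259, 0.8446] → [-0.0873, -0.2995, -0.0512, -0.1521, 0.2094, -0.9659]
J5: z=[0.9847, -0.0520, -0.1664] o=[0.0183, -0.2599, 0.8783] → [0.0090, 0.5570, -0.1207, 0.9847, -0.0520, -0.1664]
V = J·q̇ = [-0.0292, -0.0619, -0.0110, -0.1324, 0.0789, -0.4192]

-0.0292 -0.0619 -0.0110 -0.1324 0.0789 -0.4192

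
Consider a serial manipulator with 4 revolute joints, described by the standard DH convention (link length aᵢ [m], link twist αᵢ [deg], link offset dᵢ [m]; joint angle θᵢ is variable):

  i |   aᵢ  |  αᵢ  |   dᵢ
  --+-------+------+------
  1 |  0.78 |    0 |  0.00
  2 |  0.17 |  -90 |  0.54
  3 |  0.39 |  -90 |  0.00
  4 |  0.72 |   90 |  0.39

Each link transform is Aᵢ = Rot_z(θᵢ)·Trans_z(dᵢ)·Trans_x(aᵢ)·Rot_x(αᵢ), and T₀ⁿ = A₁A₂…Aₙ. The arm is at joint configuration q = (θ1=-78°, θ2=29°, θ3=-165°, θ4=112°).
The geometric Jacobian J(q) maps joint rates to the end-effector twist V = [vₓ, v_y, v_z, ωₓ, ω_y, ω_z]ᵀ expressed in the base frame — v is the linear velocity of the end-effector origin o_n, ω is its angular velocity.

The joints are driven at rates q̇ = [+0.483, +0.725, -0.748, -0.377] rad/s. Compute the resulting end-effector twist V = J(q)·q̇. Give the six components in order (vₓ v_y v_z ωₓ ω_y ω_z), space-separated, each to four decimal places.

o_n = [-0.2401, -1.3177, 0.9478]
J₁: ẑ×o_n = [1.3177, -0.2401, 0.0000], ω = ẑ
J2: z=[0.0000, 0.0000, 1.0000] o=[0.1622, -0.7630, 0.0000] → [0.5548, -0.4023, 0.0000, 0.0000, 0.0000, 1.0000]
J3: z=[0.7547, 0.6561, 0.0000] o=[0.2737, -0.8913, 0.5400] → [0.2676, -0.3078, 0.0152, 0.7547, 0.6561, 0.0000]
J4: z=[0.1698, -0.1953, 0.9659] o=[0.0266, -0.6069, 0.6409] → [0.6266, -0.3097, -0.1728, 0.1698, -0.1953, 0.9659]
V = J·q̇ = [0.6023, -0.0606, 0.0537, -0.6285, -0.4171, 0.8438]

0.6023 -0.0606 0.0537 -0.6285 -0.4171 0.8438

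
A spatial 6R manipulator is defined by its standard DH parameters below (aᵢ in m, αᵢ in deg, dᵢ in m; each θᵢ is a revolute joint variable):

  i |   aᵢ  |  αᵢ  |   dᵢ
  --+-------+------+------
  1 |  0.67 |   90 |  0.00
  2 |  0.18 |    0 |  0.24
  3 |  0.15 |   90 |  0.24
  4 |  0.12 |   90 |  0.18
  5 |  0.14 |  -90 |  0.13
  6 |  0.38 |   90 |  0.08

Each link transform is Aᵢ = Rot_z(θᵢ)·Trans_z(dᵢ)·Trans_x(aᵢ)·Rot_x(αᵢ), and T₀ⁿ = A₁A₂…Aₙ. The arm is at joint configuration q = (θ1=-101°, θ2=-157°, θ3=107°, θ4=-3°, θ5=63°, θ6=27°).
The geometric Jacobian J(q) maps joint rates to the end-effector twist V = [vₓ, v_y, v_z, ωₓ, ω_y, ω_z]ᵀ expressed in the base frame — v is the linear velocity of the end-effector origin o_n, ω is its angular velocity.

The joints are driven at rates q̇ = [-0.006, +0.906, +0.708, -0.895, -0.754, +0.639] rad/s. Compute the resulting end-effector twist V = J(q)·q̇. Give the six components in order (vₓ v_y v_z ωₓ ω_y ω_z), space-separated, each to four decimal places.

-0.2720 -1.5966 -0.6343 -2.3763 0.3363 0.7881

o_n = [-0.5527, -0.1783, -0.8036]
J₁: ẑ×o_n = [0.1783, -0.5527, 0.0000], ω = ẑ
J2: z=[-0.9816, 0.1908, 0.0000] o=[-0.1278, -0.6577, 0.0000] → [-0.1533, -0.7888, -0.3895, -0.9816, 0.1908, 0.0000]
J3: z=[-0.9816, 0.1908, 0.0000] o=[-0.3318, -0.4492, -0.0703] → [-0.1399, -0.7198, -0.2238, -0.9816, 0.1908, 0.0000]
J4: z=[0.1462, 0.7520, -0.6428] o=[-0.5858, -0.4981, -0.1852] → [-0.2594, 0.0691, 0.0219, 0.1462, 0.7520, -0.6428]
J5: z=[0.9867, -0.1575, 0.0401] o=[-0.5680, -0.4396, -0.3927] → [0.0542, 0.4060, 0.2602, 0.9867, -0.1575, 0.0401]
J6: z=[0.1297, 0.9117, 0.3898] o=[-0.4260, -0.4069, -0.5163] → [-0.3510, -0.0121, 0.1451, 0.1297, 0.9117, 0.3898]
V = J·q̇ = [-0.2720, -1.5966, -0.6343, -2.3763, 0.3363, 0.7881]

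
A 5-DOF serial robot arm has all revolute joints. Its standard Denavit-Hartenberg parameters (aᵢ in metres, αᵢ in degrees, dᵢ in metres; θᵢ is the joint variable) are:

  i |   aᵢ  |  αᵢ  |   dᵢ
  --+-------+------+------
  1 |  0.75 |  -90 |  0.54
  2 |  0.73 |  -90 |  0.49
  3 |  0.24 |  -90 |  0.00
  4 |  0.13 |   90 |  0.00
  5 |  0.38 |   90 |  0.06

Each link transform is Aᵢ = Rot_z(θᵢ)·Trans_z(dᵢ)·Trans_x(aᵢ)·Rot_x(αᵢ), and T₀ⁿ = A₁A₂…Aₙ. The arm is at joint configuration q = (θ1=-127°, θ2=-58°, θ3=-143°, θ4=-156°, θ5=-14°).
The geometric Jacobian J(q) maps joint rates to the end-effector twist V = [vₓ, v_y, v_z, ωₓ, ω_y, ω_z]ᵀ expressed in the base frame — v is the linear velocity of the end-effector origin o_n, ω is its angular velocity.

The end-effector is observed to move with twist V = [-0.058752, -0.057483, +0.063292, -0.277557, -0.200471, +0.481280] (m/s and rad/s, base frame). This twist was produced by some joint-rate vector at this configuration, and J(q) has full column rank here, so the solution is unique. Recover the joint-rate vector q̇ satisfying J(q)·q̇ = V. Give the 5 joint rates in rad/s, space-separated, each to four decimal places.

-0.1420 -0.4060 0.7940 0.6660 0.9270

o_n = [-0.5859, -1.2297, 1.1963]
J₁: ẑ×o_n = [1.2297, -0.5859, 0.0000], ω = ẑ
J2: z=[0.7986, -0.6018, 0.0000] o=[-0.4514, -0.5990, 0.5400] → [-0.3949, -0.5241, -0.5846, 0.7986, -0.6018, 0.0000]
J3: z=[-0.5104, -0.6773, -0.5299] o=[-0.2928, -1.2028, 1.1591] → [-0.0394, 0.1743, -0.1848, -0.5104, -0.6773, -0.5299]
J4: z=[0.4459, -0.7353, 0.5104] o=[-0.1164, -1.2086, 0.9965] → [-0.1361, -0.3287, -0.3546, 0.4459, -0.7353, 0.5104]
J5: z=[0.1672, 0.6286, 0.7596] o=[-0.2307, -1.2416, 1.0489] → [0.0836, -0.2944, 0.2252, 0.1672, 0.6286, 0.7596]
q̇ = J⁺·V = [-0.1420, -0.4060, 0.7940, 0.6660, 0.9270]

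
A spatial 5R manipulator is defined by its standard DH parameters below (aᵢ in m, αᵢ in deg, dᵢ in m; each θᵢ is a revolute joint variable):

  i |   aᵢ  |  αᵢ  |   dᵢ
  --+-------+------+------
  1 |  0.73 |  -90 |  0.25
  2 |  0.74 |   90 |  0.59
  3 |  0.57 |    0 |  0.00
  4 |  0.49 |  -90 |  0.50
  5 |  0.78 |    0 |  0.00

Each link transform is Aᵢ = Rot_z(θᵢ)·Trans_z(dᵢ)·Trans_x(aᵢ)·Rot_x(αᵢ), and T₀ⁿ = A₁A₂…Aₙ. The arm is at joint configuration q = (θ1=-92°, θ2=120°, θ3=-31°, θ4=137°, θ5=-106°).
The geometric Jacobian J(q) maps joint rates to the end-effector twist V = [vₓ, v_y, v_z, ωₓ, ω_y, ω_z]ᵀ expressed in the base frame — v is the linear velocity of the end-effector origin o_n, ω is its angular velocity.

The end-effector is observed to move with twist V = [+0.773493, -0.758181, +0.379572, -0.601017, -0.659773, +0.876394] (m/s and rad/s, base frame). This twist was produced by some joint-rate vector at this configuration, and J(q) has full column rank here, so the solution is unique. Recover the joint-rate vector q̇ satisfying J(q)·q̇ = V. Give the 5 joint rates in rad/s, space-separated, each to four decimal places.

0.2680 -0.3290 -0.3280 0.6130 0.9020

o_n = [0.5173, -1.2548, -1.3732]
J₁: ẑ×o_n = [1.2548, 0.5173, -0.0000], ω = ẑ
J2: z=[0.9994, -0.0349, 0.0000] o=[-0.0255, -0.7296, 0.2500] → [0.0566, 1.6222, -0.5060, 0.9994, -0.0349, 0.0000]
J3: z=[-0.0302, -0.8655, -0.5000] o=[0.5771, -0.3804, -0.3909] → [0.4130, 0.0002, -0.0253, -0.0302, -0.8655, -0.5000]
J4: z=[-0.0302, -0.8655, -0.5000] o=[0.2922, -0.1260, -0.8140] → [-0.0804, -0.1294, 0.2289, -0.0302, -0.8655, -0.5000]
J5: z=[-0.2922, -0.4707, 0.8325] o=[0.7455, -0.6427, -0.9470] → [0.7102, -0.3145, 0.0715, -0.2922, -0.4707, 0.8325]
q̇ = J⁺·V = [0.2680, -0.3290, -0.3280, 0.6130, 0.9020]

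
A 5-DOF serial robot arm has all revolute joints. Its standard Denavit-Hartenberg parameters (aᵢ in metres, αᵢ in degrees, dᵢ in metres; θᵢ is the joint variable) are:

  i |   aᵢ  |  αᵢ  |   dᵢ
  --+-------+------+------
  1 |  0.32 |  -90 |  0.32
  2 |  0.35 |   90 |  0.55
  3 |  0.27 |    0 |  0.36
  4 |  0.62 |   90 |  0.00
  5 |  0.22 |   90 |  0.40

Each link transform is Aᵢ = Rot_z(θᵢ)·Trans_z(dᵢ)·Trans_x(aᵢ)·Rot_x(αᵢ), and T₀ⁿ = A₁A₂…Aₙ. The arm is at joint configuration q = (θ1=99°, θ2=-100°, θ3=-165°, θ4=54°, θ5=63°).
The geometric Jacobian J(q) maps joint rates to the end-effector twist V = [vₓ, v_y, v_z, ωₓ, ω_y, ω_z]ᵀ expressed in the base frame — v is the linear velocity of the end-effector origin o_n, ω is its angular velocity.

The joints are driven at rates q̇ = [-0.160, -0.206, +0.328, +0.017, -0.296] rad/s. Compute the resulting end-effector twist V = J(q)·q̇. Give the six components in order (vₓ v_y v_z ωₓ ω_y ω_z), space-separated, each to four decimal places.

o_n = [0.0689, -0.1242, -0.3105]
J₁: ẑ×o_n = [0.1242, 0.0689, -0.0000], ω = ẑ
J2: z=[-0.9877, -0.1564, 0.0000] o=[-0.0501, 0.3161, 0.3200] → [0.0986, -0.6228, 0.4534, -0.9877, -0.1564, 0.0000]
J3: z=[0.1541, -0.9727, -0.1736] o=[-0.5838, 0.1700, 0.6647] → [0.8975, 0.0369, 0.5895, 0.1541, -0.9727, -0.1736]
J4: z=[0.1541, -0.9727, -0.1736] o=[-0.4664, -0.1245, 0.3453] → [0.6380, 0.0081, 0.5207, 0.1541, -0.9727, -0.1736]
J5: z=[-0.3793, 0.1041, -0.9194] o=[0.0993, 0.0041, 0.1265] → [-0.1635, -0.1378, 0.0518, -0.3793, 0.1041, -0.9194]
V = J·q̇ = [0.3134, 0.1703, 0.0935, 0.3689, -0.3342, 0.0522]

0.3134 0.1703 0.0935 0.3689 -0.3342 0.0522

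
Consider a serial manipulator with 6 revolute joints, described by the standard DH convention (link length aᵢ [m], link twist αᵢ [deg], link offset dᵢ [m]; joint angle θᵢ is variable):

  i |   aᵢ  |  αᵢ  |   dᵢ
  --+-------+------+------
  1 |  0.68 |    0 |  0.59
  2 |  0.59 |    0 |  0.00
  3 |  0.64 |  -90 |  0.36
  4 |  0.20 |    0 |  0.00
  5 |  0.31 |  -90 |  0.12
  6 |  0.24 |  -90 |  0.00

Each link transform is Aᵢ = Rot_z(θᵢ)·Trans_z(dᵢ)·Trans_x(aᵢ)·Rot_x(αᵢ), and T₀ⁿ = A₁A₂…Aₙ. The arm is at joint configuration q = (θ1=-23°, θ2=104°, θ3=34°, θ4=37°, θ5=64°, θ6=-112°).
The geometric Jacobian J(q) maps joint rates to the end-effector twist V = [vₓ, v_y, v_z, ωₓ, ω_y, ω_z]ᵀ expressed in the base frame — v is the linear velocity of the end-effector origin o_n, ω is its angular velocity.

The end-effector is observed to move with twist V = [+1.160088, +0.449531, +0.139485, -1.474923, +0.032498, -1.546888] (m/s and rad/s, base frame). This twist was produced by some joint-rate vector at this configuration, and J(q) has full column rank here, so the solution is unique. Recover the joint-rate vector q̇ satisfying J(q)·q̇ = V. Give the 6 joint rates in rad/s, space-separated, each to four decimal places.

-0.2440 -0.2240 -0.9520 0.3840 0.9390 -0.6650

o_n = [0.0876, 0.8590, 0.6136]
J₁: ẑ×o_n = [-0.8590, 0.0876, 0.0000], ω = ẑ
J2: z=[0.0000, 0.0000, 1.0000] o=[0.6259, -0.2657, 0.5900] → [-1.1247, -0.5384, 0.0000, 0.0000, 0.0000, 1.0000]
J3: z=[0.0000, 0.0000, 1.0000] o=[0.7182, 0.3170, 0.5900] → [-0.5420, -0.6307, 0.0000, 0.0000, 0.0000, 1.0000]
J4: z=[-0.9063, -0.4226, 0.0000] o=[0.4478, 0.8971, 0.9500] → [0.1422, -0.3049, -0.1177, -0.9063, -0.4226, 0.0000]
J5: z=[-0.9063, -0.4226, 0.0000] o=[0.3803, 1.0418, 0.8296] → [0.0913, -0.1958, 0.0420, -0.9063, -0.4226, 0.0000]
J6: z=[0.4149, -0.8897, 0.1908] o=[0.2965, 0.9375, 0.5253] → [-0.0635, -0.0765, -0.2184, 0.4149, -0.8897, 0.1908]
q̇ = J⁺·V = [-0.2440, -0.2240, -0.9520, 0.3840, 0.9390, -0.6650]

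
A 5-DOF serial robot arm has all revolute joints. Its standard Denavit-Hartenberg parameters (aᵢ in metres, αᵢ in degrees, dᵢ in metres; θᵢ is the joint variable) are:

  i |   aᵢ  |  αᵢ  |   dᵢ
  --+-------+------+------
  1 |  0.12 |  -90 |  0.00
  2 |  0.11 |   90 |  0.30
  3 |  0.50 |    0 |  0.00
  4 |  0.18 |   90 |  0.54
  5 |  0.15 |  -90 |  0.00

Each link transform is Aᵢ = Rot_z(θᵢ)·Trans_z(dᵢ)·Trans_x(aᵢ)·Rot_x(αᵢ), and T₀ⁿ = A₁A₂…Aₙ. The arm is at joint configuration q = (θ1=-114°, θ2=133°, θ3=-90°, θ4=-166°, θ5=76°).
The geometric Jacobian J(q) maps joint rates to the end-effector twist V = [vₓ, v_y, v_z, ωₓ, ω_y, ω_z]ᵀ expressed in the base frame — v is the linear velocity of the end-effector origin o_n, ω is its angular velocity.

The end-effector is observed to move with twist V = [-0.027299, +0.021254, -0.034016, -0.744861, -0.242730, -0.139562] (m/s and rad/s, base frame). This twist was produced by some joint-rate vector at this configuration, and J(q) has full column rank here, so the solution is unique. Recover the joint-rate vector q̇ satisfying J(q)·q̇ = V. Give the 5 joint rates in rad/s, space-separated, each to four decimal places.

-0.1040 -0.4990 0.9420 -0.5340 -0.3420

o_n = [-0.2277, -0.5357, -0.5097]
J₁: ẑ×o_n = [0.5357, -0.2277, 0.0000], ω = ẑ
J2: z=[0.9135, -0.4067, 0.0000] o=[-0.0488, -0.1096, 0.0000] → [0.2073, 0.4657, -0.4620, 0.9135, -0.4067, 0.0000]
J3: z=[-0.2975, -0.6681, -0.6820] o=[0.2558, -0.1631, -0.0804] → [0.0327, 0.2020, -0.2122, -0.2975, -0.6681, -0.6820]
J4: z=[-0.2975, -0.6681, -0.6820] o=[-0.2010, 0.0403, -0.0804] → [-0.1060, -0.1095, 0.1535, -0.2975, -0.6681, -0.6820]
J5: z=[0.4902, 0.5061, -0.7096] o=[-0.2142, -0.4187, -0.4169] → [-0.1300, 0.0551, -0.0505, 0.4902, 0.5061, -0.7096]
q̇ = J⁺·V = [-0.1040, -0.4990, 0.9420, -0.5340, -0.3420]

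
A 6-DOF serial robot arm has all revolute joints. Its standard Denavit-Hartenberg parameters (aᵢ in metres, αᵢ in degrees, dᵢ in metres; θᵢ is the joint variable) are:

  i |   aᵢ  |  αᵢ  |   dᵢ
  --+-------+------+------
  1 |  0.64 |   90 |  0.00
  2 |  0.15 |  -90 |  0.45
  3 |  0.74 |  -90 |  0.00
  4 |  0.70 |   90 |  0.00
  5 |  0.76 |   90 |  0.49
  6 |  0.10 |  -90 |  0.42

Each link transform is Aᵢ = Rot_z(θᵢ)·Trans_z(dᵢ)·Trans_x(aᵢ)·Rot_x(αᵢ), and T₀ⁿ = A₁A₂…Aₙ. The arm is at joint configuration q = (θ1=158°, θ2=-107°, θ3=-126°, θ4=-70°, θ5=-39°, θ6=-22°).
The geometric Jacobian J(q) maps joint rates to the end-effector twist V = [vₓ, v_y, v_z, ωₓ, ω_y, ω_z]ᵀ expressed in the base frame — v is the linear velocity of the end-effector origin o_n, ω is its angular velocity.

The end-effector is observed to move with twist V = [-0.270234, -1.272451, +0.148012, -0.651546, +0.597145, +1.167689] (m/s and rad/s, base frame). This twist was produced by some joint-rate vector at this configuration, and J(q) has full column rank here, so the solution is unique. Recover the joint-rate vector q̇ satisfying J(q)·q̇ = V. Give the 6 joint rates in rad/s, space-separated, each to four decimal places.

o_n = [-1.7166, 1.2342, 0.5653]
J₁: ẑ×o_n = [-1.2342, -1.7166, 0.0000], ω = ẑ
J2: z=[0.3746, 0.9272, 0.0000] o=[-0.5934, 0.2397, 0.0000] → [0.5242, -0.2118, 1.4140, 0.3746, 0.9272, 0.0000]
J3: z=[-0.8867, 0.3582, -0.2924] o=[-0.3842, 0.6406, -0.1434] → [0.4275, 1.0180, -0.0490, -0.8867, 0.3582, -0.2924]
J4: z=[0.4395, 0.4564, -0.7737] o=[-0.2778, 1.2433, 0.2725] → [0.1266, 0.9845, 0.6527, 0.4395, 0.4564, -0.7737]
J5: z=[-0.4383, -0.6428, -0.6282] o=[-0.8266, 1.6739, 0.2148] → [-0.5016, 0.7128, -0.3794, -0.4383, -0.6428, -0.6282]
J6: z=[0.1519, -0.7418, 0.6532] o=[-1.7147, 1.5040, 0.2283] → [-0.0738, -0.0525, -0.0424, 0.1519, -0.7418, 0.6532]
q̇ = J⁺·V = [0.7510, 0.2140, 0.8410, -0.4550, -0.4850, 0.0090]

0.7510 0.2140 0.8410 -0.4550 -0.4850 0.0090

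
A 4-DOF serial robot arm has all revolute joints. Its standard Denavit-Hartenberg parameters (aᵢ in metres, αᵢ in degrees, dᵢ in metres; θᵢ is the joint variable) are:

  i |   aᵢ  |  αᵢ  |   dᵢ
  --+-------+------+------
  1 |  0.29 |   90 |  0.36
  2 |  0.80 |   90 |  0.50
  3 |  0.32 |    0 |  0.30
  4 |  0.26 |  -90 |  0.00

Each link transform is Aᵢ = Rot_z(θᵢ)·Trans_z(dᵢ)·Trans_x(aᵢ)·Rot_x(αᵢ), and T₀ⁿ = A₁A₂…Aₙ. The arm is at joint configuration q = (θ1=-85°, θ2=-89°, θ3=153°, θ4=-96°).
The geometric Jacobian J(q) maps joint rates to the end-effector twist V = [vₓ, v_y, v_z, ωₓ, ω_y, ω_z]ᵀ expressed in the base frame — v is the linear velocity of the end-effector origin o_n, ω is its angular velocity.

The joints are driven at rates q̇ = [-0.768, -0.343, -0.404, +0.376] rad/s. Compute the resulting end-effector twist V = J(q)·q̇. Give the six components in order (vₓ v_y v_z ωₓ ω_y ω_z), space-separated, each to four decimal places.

o_n = [-0.8599, -0.0767, -0.3016]
J₁: ẑ×o_n = [0.0767, -0.8599, 0.0000], ω = ẑ
J2: z=[-0.9962, -0.0872, 0.0000] o=[0.0253, -0.2889, 0.3600] → [0.0577, -0.6591, -0.2885, -0.9962, -0.0872, 0.0000]
J3: z=[-0.0871, 0.9960, -0.0175] o=[-0.4716, -0.3464, -0.4399] → [0.1424, 0.0188, 0.3633, -0.0871, 0.9960, -0.0175]
J4: z=[-0.0871, 0.9960, -0.0175] o=[-0.6429, -0.0553, -0.1600] → [-0.1414, -0.0086, 0.2180, -0.0871, 0.9960, -0.0175]
V = J·q̇ = [-0.1894, 0.8757, 0.0342, 0.3441, 0.0020, -0.7675]

-0.1894 0.8757 0.0342 0.3441 0.0020 -0.7675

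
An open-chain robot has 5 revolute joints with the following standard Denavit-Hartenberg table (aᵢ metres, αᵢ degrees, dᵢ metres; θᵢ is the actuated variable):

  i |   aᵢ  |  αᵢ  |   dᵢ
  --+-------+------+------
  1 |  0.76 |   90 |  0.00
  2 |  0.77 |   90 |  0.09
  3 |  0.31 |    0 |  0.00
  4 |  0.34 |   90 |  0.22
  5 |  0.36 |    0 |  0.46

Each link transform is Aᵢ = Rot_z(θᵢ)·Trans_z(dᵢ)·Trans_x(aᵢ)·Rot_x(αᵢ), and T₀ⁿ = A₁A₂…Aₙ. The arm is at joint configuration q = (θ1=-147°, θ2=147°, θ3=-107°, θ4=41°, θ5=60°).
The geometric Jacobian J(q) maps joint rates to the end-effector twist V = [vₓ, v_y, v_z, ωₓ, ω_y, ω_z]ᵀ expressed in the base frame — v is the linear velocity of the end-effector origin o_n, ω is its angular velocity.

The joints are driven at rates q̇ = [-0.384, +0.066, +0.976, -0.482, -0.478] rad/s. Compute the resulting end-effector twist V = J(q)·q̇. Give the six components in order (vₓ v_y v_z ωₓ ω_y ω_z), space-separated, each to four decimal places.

o_n = [-0.0762, -1.0852, 0.7023]
J₁: ẑ×o_n = [1.0852, -0.0762, 0.0000], ω = ẑ
J2: z=[-0.5446, 0.8387, 0.0000] o=[-0.6374, -0.4139, 0.0000] → [0.5890, 0.3825, -0.1051, -0.5446, 0.8387, 0.0000]
J3: z=[-0.4568, -0.2966, 0.8387] o=[-0.1448, 0.0133, 0.4194] → [0.8373, 0.1868, 0.5221, -0.4568, -0.2966, 0.8387]
J4: z=[-0.4568, -0.2966, 0.8387] o=[-0.0471, -0.2768, 0.3700] → [0.5794, 0.1274, 0.3606, -0.4568, -0.2966, 0.8387]
J5: z=[-0.4210, -0.7584, -0.4976] o=[0.1188, -0.5393, 0.6298] → [-0.3265, 0.1276, 0.0819, -0.4210, -0.7584, -0.4976]
V = J·q̇ = [0.3162, 0.1144, 0.2897, -0.0603, 0.2713, 0.2681]

0.3162 0.1144 0.2897 -0.0603 0.2713 0.2681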